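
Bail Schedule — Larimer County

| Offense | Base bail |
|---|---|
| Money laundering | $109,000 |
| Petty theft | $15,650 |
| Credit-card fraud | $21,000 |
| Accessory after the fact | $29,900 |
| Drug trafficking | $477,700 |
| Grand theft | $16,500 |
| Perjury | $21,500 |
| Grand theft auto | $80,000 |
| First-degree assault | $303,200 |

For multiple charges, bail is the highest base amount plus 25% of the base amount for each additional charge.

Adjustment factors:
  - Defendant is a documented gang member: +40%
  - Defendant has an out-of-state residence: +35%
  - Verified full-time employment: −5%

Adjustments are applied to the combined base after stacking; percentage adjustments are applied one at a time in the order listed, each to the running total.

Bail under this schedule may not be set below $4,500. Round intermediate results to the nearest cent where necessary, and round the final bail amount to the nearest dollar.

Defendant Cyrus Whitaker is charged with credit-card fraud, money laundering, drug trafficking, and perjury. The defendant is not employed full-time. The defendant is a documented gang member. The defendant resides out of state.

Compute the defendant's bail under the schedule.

$974,437

Base amounts from the schedule: credit-card fraud $21,000; money laundering $109,000; drug trafficking $477,700; perjury $21,500.
Stacking rule: highest base plus 25% of each additional charge. Highest is drug trafficking at $477,700. Additional: $21,000 × 25% = $5,250; $109,000 × 25% = $27,250; $21,500 × 25% = $5,375. Combined base = $477,700 + $37,875 = $515,575.
Defendant is a documented gang member (+40%): $515,575 × 1.4 = $721,805.
Defendant has an out-of-state residence (+35%): $721,805 × 1.35 = $974,436.75.
$974,436.75 is at or above the $4,500 minimum.
Rounded to the nearest dollar: $974,437.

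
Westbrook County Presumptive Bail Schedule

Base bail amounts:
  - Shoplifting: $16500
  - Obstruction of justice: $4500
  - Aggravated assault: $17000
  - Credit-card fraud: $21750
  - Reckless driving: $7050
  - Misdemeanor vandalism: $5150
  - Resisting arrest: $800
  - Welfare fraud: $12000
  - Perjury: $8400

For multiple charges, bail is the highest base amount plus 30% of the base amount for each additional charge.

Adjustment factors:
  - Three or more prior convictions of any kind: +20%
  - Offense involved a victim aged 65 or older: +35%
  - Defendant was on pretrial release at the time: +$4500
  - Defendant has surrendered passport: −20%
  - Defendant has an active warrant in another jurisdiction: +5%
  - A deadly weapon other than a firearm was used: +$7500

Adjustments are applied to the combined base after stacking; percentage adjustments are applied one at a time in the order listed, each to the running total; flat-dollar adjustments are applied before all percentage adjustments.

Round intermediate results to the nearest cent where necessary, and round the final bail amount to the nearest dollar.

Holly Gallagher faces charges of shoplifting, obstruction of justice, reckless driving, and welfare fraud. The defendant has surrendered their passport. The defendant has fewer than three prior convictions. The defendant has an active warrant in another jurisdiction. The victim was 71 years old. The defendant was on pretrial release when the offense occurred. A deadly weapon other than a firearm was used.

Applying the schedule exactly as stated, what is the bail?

Base amounts from the schedule: shoplifting $16500; obstruction of justice $4500; reckless driving $7050; welfare fraud $12000.
Stacking rule: highest base plus 30% of each additional charge. Highest is shoplifting at $16500. Additional: $4500 × 30% = $1350; $7050 × 30% = $2115; $12000 × 30% = $3600. Combined base = $16500 + $7065 = $23565.
Defendant was on pretrial release at the time (+$4500 flat): $23565 + $4500 = $28065.
A deadly weapon other than a firearm was used (+$7500 flat): $28065 + $7500 = $35565.
Offense involved a victim aged 65 or older (+35%): $35565 × 1.35 = $48012.75.
Defendant has surrendered passport (−20%): $48012.75 × 0.8 = $38410.20.
Defendant has an active warrant in another jurisdiction (+5%): $38410.20 × 1.05 = $40330.71.
Rounded to the nearest dollar: $40331.

$40331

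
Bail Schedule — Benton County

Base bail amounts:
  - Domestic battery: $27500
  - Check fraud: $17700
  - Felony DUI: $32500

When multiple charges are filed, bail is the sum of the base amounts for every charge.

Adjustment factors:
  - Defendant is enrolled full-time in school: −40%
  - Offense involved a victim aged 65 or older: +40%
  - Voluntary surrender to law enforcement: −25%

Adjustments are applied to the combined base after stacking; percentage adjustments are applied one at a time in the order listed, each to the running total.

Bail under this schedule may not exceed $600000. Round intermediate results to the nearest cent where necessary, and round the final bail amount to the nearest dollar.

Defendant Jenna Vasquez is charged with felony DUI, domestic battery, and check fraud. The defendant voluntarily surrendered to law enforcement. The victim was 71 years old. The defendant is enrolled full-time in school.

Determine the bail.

Base amounts from the schedule: felony DUI $32500; domestic battery $27500; check fraud $17700.
Stacking rule: sum of all bases. $32500 + $27500 + $17700 = $77700.
Defendant is enrolled full-time in school (−40%): $77700 × 0.6 = $46620.
Offense involved a victim aged 65 or older (+40%): $46620 × 1.4 = $65268.
Voluntary surrender to law enforcement (−25%): $65268 × 0.75 = $48951.
$48951 is within the $600000 maximum.

$48951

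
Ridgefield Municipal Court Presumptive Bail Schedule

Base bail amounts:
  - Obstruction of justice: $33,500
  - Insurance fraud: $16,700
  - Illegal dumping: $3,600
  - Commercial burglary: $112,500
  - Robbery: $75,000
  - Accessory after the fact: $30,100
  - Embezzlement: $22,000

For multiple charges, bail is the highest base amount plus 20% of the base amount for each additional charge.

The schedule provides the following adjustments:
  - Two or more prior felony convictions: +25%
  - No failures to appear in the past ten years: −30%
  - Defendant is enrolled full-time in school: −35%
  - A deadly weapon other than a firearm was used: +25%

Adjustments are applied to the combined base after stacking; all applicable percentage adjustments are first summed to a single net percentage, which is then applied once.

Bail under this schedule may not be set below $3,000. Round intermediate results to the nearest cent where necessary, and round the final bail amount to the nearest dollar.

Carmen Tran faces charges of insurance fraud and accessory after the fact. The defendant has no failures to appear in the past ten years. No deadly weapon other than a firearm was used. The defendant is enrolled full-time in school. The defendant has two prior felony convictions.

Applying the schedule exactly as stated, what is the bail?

$20,064

Base amounts from the schedule: insurance fraud $16,700; accessory after the fact $30,100.
Stacking rule: highest base plus 20% of each additional charge. Highest is accessory after the fact at $30,100. Additional: $16,700 × 20% = $3,340. Combined base = $30,100 + $3,340 = $33,440.
Net percentage adjustment: +25% −30% −35% = −40%. $33,440 × 0.6 = $20,064.
$20,064 is at or above the $3,000 minimum.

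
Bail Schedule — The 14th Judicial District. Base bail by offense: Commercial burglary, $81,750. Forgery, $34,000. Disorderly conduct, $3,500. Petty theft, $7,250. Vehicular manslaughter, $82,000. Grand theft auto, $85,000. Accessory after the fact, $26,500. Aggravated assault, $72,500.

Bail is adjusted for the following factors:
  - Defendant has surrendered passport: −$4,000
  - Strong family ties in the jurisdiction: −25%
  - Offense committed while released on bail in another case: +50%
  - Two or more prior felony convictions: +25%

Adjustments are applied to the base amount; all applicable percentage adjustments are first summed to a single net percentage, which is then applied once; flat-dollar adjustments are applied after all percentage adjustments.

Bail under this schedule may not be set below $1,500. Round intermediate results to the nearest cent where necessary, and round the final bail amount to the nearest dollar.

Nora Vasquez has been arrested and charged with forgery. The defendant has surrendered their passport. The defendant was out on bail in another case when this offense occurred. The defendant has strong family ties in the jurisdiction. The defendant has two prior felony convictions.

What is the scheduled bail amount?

Base amounts from the schedule: forgery $34,000.
Single charge. Combined base = $34,000.
Net percentage adjustment: −25% +50% +25% = +50%. $34,000 × 1.5 = $51,000.
Defendant has surrendered passport (−$4,000 flat): $51,000 − $4,000 = $47,000.
$47,000 is at or above the $1,500 minimum.

$47,000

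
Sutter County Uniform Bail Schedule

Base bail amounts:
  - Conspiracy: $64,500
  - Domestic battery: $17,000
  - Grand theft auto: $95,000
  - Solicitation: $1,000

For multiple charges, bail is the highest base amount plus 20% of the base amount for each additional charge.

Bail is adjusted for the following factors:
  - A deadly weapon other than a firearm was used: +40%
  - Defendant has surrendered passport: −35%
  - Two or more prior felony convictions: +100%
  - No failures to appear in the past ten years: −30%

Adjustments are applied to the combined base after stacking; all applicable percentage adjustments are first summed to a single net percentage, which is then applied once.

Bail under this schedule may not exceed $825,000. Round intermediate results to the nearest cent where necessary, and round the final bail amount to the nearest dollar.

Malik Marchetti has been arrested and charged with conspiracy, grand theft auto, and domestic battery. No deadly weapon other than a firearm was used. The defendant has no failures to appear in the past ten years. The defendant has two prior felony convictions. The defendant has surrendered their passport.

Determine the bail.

$150,255

Base amounts from the schedule: conspiracy $64,500; grand theft auto $95,000; domestic battery $17,000.
Stacking rule: highest base plus 20% of each additional charge. Highest is grand theft auto at $95,000. Additional: $64,500 × 20% = $12,900; $17,000 × 20% = $3,400. Combined base = $95,000 + $16,300 = $111,300.
Net percentage adjustment: −35% +100% −30% = +35%. $111,300 × 1.35 = $150,255.
$150,255 is within the $825,000 maximum.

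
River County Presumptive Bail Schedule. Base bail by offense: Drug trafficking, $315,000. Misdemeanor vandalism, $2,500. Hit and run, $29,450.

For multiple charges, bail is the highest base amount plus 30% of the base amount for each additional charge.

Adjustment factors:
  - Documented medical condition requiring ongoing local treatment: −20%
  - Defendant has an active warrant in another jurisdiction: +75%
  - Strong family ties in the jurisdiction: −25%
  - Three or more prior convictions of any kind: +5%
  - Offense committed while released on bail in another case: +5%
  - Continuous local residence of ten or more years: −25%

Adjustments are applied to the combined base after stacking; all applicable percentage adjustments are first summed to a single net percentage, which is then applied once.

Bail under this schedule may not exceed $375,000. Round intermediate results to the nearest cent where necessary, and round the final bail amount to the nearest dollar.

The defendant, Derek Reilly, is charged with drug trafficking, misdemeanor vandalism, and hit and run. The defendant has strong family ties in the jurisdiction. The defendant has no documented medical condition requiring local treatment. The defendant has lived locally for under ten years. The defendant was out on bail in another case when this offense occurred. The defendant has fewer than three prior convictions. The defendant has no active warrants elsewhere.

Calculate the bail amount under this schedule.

Base amounts from the schedule: drug trafficking $315,000; misdemeanor vandalism $2,500; hit and run $29,450.
Stacking rule: highest base plus 30% of each additional charge. Highest is drug trafficking at $315,000. Additional: $2,500 × 30% = $750; $29,450 × 30% = $8,835. Combined base = $315,000 + $9,585 = $324,585.
Net percentage adjustment: −25% +5% = −20%. $324,585 × 0.8 = $259,668.
$259,668 is within the $375,000 maximum.

$259,668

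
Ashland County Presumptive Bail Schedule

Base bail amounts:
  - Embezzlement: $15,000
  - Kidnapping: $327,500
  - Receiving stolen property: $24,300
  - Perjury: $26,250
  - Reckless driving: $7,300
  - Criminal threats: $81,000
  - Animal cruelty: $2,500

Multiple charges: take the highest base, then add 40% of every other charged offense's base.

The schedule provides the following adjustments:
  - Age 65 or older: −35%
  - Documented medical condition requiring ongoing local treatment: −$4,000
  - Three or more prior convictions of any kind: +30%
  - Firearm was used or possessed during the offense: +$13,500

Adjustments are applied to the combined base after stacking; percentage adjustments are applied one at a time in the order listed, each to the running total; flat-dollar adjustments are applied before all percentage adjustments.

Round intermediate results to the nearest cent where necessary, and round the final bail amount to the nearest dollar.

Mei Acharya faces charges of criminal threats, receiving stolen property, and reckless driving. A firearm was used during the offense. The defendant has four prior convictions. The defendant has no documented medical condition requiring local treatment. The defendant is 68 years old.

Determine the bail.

Base amounts from the schedule: criminal threats $81,000; receiving stolen property $24,300; reckless driving $7,300.
Stacking rule: highest base plus 40% of each additional charge. Highest is criminal threats at $81,000. Additional: $24,300 × 40% = $9,720; $7,300 × 40% = $2,920. Combined base = $81,000 + $12,640 = $93,640.
Firearm was used or possessed during the offense (+$13,500 flat): $93,640 + $13,500 = $107,140.
Age 65 or older (−35%): $107,140 × 0.65 = $69,641.
Three or more prior convictions of any kind (+30%): $69,641 × 1.3 = $90,533.30.
Rounded to the nearest dollar: $90,533.

$90,533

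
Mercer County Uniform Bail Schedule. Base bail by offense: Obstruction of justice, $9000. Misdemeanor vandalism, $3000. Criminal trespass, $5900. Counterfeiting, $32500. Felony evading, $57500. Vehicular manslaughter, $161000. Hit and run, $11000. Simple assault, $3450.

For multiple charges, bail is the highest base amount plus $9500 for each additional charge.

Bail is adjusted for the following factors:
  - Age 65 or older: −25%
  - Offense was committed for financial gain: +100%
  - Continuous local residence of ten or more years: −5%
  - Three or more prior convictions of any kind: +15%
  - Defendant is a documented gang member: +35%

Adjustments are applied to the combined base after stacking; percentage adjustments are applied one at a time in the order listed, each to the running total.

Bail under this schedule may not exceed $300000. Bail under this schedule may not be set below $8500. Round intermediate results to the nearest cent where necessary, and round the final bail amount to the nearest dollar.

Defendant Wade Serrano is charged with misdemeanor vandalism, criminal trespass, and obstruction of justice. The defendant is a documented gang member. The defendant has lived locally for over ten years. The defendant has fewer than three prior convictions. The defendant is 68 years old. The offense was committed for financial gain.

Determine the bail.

$53865

Base amounts from the schedule: misdemeanor vandalism $3000; criminal trespass $5900; obstruction of justice $9000.
Stacking rule: highest base plus $9500 per additional charge. Highest is obstruction of justice at $9000; 2 additional charges → +$19000. Combined base = $28000.
Age 65 or older (−25%): $28000 × 0.75 = $21000.
Offense was committed for financial gain (+100%): $21000 × 2 = $42000.
Continuous local residence of ten or more years (−5%): $42000 × 0.95 = $39900.
Defendant is a documented gang member (+35%): $39900 × 1.35 = $53865.
$53865 is within the $300000 maximum.
$53865 is at or above the $8500 minimum.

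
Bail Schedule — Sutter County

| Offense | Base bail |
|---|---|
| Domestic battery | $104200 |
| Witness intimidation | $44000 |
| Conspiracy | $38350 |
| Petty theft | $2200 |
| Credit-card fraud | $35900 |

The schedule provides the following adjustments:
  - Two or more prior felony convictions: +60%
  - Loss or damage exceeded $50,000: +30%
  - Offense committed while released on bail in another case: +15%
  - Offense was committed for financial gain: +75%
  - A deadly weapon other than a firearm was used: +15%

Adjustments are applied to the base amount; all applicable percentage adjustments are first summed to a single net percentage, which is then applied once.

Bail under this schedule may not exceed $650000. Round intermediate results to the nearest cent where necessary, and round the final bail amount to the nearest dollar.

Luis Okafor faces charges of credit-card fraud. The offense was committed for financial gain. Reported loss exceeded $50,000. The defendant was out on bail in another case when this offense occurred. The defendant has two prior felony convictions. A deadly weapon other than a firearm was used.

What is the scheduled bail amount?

$105905

Base amounts from the schedule: credit-card fraud $35900.
Single charge. Combined base = $35900.
Net percentage adjustment: +60% +30% +15% +75% +15% = +195%. $35900 × 2.95 = $105905.
$105905 is within the $650000 maximum.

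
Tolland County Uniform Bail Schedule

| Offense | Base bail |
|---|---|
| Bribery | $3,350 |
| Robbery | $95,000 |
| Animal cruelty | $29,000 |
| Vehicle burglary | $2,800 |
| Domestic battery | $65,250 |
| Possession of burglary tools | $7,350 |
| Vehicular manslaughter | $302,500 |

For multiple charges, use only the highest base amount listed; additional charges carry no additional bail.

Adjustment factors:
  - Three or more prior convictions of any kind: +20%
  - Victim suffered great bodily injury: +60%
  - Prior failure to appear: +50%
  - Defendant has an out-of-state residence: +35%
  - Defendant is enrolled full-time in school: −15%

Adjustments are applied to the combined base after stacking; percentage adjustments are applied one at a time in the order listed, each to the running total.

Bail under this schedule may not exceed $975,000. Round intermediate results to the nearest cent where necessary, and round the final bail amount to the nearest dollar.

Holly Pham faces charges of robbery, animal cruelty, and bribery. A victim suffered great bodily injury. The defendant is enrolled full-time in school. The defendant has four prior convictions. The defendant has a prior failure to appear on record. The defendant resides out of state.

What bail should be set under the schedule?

$313,956

Base amounts from the schedule: robbery $95,000; animal cruelty $29,000; bribery $3,350.
Stacking rule: use the highest base only. Highest is robbery at $95,000. Combined base = $95,000.
Three or more prior convictions of any kind (+20%): $95,000 × 1.2 = $114,000.
Victim suffered great bodily injury (+60%): $114,000 × 1.6 = $182,400.
Prior failure to appear (+50%): $182,400 × 1.5 = $273,600.
Defendant has an out-of-state residence (+35%): $273,600 × 1.35 = $369,360.
Defendant is enrolled full-time in school (−15%): $369,360 × 0.85 = $313,956.
$313,956 is within the $975,000 maximum.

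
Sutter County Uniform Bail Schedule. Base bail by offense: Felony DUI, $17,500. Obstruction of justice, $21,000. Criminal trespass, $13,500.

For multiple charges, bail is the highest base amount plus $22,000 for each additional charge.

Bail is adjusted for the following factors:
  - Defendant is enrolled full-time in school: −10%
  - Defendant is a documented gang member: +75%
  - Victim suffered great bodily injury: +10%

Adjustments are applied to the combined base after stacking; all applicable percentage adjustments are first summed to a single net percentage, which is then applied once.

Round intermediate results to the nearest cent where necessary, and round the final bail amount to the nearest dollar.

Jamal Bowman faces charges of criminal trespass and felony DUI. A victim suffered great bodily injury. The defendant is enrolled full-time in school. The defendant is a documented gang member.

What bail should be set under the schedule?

Base amounts from the schedule: criminal trespass $13,500; felony DUI $17,500.
Stacking rule: highest base plus $22,000 per additional charge. Highest is felony DUI at $17,500; 1 additional charge → +$22,000. Combined base = $39,500.
Net percentage adjustment: −10% +75% +10% = +75%. $39,500 × 1.75 = $69,125.

$69,125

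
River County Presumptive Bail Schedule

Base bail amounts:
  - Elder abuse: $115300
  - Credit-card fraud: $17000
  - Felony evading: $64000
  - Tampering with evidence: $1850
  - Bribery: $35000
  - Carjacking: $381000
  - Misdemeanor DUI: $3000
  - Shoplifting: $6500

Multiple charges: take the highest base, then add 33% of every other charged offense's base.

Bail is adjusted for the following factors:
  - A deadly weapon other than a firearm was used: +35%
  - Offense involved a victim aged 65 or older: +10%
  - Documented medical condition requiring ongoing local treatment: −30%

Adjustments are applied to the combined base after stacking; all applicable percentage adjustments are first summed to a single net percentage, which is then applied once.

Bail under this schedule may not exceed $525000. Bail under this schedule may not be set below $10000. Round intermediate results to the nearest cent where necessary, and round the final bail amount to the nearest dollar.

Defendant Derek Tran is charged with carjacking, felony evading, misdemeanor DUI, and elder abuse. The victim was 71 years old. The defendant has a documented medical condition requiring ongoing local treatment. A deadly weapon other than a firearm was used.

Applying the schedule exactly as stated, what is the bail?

$507333

Base amounts from the schedule: carjacking $381000; felony evading $64000; misdemeanor DUI $3000; elder abuse $115300.
Stacking rule: highest base plus 33% of each additional charge. Highest is carjacking at $381000. Additional: $64000 × 33% = $21120; $3000 × 33% = $990; $115300 × 33% = $38049. Combined base = $381000 + $60159 = $441159.
Net percentage adjustment: +35% +10% −30% = +15%. $441159 × 1.15 = $507332.85.
$507332.85 is within the $525000 maximum.
$507332.85 is at or above the $10000 minimum.
Rounded to the nearest dollar: $507333.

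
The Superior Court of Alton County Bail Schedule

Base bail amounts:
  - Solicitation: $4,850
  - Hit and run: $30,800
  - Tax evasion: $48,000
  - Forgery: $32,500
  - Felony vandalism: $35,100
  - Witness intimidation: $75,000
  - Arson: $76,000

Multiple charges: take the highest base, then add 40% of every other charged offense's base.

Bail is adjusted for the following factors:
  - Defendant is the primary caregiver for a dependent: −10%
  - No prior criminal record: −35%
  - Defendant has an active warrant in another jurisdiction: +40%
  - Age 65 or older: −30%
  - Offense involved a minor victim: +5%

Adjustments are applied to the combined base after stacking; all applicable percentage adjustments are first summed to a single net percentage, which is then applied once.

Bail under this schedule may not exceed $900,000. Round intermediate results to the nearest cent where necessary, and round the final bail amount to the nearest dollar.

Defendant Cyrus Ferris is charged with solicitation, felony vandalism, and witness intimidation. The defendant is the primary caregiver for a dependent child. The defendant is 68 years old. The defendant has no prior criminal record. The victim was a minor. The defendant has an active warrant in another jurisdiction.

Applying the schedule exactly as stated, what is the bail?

Base amounts from the schedule: solicitation $4,850; felony vandalism $35,100; witness intimidation $75,000.
Stacking rule: highest base plus 40% of each additional charge. Highest is witness intimidation at $75,000. Additional: $4,850 × 40% = $1,940; $35,100 × 40% = $14,040. Combined base = $75,000 + $15,980 = $90,980.
Net percentage adjustment: −10% −35% +40% −30% +5% = −30%. $90,980 × 0.7 = $63,686.
$63,686 is within the $900,000 maximum.

$63,686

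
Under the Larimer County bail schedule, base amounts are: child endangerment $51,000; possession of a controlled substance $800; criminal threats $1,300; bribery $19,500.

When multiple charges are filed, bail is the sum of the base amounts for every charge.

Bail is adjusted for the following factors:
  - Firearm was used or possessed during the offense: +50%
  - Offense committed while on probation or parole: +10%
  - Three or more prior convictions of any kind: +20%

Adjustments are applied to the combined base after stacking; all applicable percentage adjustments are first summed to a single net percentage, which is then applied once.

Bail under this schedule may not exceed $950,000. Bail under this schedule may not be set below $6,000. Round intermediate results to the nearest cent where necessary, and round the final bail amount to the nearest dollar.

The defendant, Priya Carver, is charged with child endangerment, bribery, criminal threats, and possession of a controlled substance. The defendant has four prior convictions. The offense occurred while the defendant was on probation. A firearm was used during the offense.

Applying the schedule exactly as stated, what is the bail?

$130,680

Base amounts from the schedule: child endangerment $51,000; bribery $19,500; criminal threats $1,300; possession of a controlled substance $800.
Stacking rule: sum of all bases. $51,000 + $19,500 + $1,300 + $800 = $72,600.
Net percentage adjustment: +50% +10% +20% = +80%. $72,600 × 1.8 = $130,680.
$130,680 is within the $950,000 maximum.
$130,680 is at or above the $6,000 minimum.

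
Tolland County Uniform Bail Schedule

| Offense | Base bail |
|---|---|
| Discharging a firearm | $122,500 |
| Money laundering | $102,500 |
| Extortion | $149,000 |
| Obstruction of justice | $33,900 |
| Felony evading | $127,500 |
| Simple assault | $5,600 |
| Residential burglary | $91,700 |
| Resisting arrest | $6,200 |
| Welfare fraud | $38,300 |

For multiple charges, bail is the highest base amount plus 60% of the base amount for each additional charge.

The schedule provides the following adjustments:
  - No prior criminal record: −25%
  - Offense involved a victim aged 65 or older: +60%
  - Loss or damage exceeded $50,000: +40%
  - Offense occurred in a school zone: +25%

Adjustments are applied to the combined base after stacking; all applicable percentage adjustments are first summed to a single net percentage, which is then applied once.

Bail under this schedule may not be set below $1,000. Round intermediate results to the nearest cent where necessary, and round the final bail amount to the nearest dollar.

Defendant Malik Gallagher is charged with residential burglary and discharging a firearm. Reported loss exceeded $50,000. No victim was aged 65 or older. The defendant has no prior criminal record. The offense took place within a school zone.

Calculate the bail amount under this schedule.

Base amounts from the schedule: residential burglary $91,700; discharging a firearm $122,500.
Stacking rule: highest base plus 60% of each additional charge. Highest is discharging a firearm at $122,500. Additional: $91,700 × 60% = $55,020. Combined base = $122,500 + $55,020 = $177,520.
Net percentage adjustment: −25% +40% +25% = +40%. $177,520 × 1.4 = $248,528.
$248,528 is at or above the $1,000 minimum.

$248,528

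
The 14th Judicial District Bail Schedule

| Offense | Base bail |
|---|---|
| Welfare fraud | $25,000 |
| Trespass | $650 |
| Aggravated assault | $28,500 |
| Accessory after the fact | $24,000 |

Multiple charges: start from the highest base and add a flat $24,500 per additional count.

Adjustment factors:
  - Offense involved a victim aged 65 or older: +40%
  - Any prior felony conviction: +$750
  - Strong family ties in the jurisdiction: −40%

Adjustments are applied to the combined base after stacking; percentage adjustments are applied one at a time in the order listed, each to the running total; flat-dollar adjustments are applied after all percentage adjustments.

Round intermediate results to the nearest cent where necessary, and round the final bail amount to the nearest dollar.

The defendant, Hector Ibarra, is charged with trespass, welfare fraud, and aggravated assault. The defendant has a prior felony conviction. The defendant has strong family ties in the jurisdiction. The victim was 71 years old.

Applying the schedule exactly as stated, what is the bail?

Base amounts from the schedule: trespass $650; welfare fraud $25,000; aggravated assault $28,500.
Stacking rule: highest base plus $24,500 per additional charge. Highest is aggravated assault at $28,500; 2 additional charges → +$49,000. Combined base = $77,500.
Offense involved a victim aged 65 or older (+40%): $77,500 × 1.4 = $108,500.
Strong family ties in the jurisdiction (−40%): $108,500 × 0.6 = $65,100.
Any prior felony conviction (+$750 flat): $65,100 + $750 = $65,850.

$65,850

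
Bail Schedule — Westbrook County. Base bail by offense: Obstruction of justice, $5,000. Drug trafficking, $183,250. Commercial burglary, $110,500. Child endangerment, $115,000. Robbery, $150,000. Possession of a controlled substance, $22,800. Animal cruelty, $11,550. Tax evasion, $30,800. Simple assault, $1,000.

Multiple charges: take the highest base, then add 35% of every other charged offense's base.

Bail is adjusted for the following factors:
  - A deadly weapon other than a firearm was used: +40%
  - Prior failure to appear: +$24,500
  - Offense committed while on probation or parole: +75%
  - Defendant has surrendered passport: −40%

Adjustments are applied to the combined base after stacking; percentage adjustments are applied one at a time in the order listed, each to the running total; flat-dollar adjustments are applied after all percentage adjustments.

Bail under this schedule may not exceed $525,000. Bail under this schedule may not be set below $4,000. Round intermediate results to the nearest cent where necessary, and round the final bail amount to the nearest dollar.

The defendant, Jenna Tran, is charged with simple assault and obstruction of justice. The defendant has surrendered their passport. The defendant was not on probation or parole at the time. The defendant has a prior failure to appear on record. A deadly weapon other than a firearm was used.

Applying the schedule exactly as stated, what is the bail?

Base amounts from the schedule: simple assault $1,000; obstruction of justice $5,000.
Stacking rule: highest base plus 35% of each additional charge. Highest is obstruction of justice at $5,000. Additional: $1,000 × 35% = $350. Combined base = $5,000 + $350 = $5,350.
A deadly weapon other than a firearm was used (+40%): $5,350 × 1.4 = $7,490.
Defendant has surrendered passport (−40%): $7,490 × 0.6 = $4,494.
Prior failure to appear (+$24,500 flat): $4,494 + $24,500 = $28,994.
$28,994 is within the $525,000 maximum.
$28,994 is at or above the $4,000 minimum.

$28,994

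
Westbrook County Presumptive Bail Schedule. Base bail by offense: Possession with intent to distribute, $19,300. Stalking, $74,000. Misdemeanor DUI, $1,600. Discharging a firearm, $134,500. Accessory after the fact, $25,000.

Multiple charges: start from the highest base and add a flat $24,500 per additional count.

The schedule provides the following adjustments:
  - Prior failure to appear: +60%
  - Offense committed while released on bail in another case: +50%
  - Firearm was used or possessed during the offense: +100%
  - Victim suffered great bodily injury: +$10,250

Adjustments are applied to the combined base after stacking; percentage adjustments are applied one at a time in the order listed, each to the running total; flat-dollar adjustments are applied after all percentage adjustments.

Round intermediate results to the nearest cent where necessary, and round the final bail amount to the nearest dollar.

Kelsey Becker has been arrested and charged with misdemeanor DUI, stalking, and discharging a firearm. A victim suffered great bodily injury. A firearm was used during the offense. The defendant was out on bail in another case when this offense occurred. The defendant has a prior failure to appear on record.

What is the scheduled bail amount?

$891,050

Base amounts from the schedule: misdemeanor DUI $1,600; stalking $74,000; discharging a firearm $134,500.
Stacking rule: highest base plus $24,500 per additional charge. Highest is discharging a firearm at $134,500; 2 additional charges → +$49,000. Combined base = $183,500.
Prior failure to appear (+60%): $183,500 × 1.6 = $293,600.
Offense committed while released on bail in another case (+50%): $293,600 × 1.5 = $440,400.
Firearm was used or possessed during the offense (+100%): $440,400 × 2 = $880,800.
Victim suffered great bodily injury (+$10,250 flat): $880,800 + $10,250 = $891,050.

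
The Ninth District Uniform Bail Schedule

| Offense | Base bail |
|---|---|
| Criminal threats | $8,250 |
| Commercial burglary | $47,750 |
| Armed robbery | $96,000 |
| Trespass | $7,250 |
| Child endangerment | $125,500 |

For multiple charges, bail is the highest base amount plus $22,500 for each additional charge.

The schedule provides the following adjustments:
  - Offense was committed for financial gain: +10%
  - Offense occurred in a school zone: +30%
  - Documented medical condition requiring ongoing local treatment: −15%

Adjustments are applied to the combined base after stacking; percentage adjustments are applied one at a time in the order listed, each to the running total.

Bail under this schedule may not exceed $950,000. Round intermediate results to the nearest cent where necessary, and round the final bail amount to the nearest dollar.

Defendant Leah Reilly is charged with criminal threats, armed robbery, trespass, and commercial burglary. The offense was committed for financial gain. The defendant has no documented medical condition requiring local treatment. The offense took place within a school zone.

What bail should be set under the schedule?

$233,805

Base amounts from the schedule: criminal threats $8,250; armed robbery $96,000; trespass $7,250; commercial burglary $47,750.
Stacking rule: highest base plus $22,500 per additional charge. Highest is armed robbery at $96,000; 3 additional charges → +$67,500. Combined base = $163,500.
Offense was committed for financial gain (+10%): $163,500 × 1.1 = $179,850.
Offense occurred in a school zone (+30%): $179,850 × 1.3 = $233,805.
$233,805 is within the $950,000 maximum.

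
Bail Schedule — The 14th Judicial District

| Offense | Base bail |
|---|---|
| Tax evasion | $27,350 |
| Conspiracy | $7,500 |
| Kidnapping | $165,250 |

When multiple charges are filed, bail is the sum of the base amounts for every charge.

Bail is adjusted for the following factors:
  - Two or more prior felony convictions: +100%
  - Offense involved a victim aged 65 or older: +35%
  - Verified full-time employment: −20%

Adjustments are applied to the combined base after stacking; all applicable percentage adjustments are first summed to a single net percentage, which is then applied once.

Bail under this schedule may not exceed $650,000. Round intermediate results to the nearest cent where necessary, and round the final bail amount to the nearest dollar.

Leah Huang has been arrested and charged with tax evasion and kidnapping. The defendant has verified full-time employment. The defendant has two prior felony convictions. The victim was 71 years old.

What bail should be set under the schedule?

Base amounts from the schedule: tax evasion $27,350; kidnapping $165,250.
Stacking rule: sum of all bases. $27,350 + $165,250 = $192,600.
Net percentage adjustment: +100% +35% −20% = +115%. $192,600 × 2.15 = $414,090.
$414,090 is within the $650,000 maximum.

$414,090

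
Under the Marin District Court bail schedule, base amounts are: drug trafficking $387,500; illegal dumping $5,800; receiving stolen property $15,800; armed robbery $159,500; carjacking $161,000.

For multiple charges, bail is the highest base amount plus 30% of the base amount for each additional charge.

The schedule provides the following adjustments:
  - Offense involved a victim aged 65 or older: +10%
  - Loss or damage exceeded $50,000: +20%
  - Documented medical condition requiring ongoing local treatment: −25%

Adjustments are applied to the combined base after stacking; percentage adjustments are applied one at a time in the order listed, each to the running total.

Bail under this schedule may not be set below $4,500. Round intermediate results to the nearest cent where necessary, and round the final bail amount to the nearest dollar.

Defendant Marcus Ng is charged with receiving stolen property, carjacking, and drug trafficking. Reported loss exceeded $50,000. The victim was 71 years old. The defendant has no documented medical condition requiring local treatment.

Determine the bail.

$581,513

Base amounts from the schedule: receiving stolen property $15,800; carjacking $161,000; drug trafficking $387,500.
Stacking rule: highest base plus 30% of each additional charge. Highest is drug trafficking at $387,500. Additional: $15,800 × 30% = $4,740; $161,000 × 30% = $48,300. Combined base = $387,500 + $53,040 = $440,540.
Offense involved a victim aged 65 or older (+10%): $440,540 × 1.1 = $484,594.
Loss or damage exceeded $50,000 (+20%): $484,594 × 1.2 = $581,512.80.
$581,512.80 is at or above the $4,500 minimum.
Rounded to the nearest dollar: $581,513.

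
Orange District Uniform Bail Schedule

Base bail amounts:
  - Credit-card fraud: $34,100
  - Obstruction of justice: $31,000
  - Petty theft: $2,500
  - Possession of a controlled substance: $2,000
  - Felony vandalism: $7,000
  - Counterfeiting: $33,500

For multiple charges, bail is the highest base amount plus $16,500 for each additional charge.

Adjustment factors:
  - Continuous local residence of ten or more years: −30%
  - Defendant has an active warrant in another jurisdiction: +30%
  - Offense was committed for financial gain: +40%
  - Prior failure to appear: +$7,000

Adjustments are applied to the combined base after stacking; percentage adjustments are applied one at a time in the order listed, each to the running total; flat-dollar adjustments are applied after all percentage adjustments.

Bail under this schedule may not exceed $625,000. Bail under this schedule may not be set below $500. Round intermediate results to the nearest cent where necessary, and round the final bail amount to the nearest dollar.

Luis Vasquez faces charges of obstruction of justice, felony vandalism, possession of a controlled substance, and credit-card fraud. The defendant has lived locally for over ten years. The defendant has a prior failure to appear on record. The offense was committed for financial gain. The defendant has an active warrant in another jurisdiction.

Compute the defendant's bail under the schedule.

$113,506

Base amounts from the schedule: obstruction of justice $31,000; felony vandalism $7,000; possession of a controlled substance $2,000; credit-card fraud $34,100.
Stacking rule: highest base plus $16,500 per additional charge. Highest is credit-card fraud at $34,100; 3 additional charges → +$49,500. Combined base = $83,600.
Continuous local residence of ten or more years (−30%): $83,600 × 0.7 = $58,520.
Defendant has an active warrant in another jurisdiction (+30%): $58,520 × 1.3 = $76,076.
Offense was committed for financial gain (+40%): $76,076 × 1.4 = $106,506.40.
Prior failure to appear (+$7,000 flat): $106,506.40 + $7,000 = $113,506.40.
$113,506.40 is within the $625,000 maximum.
$113,506.40 is at or above the $500 minimum.
Rounded to the nearest dollar: $113,506.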